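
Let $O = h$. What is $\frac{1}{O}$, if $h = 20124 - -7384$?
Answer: $\frac{1}{27508} \approx 3.6353 \cdot 10^{-5}$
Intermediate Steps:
$h = 27508$ ($h = 20124 + 7384 = 27508$)
$O = 27508$
$\frac{1}{O} = \frac{1}{27508}$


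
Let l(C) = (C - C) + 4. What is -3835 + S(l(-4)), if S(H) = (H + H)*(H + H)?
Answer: -3771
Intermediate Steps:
l(C) = 4 (l(C) = 0 + 4 = 4)
S(H) = 4*H**2 (S(H) = (2*H)*(2*H) = 4*H**2)
-3835 + S(l(-4)) = -3835 + 4*4**2 = -3835 + 4*16 = -3835 + 64 = -3771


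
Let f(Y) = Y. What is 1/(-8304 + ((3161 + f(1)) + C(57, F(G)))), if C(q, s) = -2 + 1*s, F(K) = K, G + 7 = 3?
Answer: -1/5148 ≈ -0.00019425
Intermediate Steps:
G = -4 (G = -7 + 3 = -4)
C(q, s) = -2 + s
1/(-8304 + ((3161 + f(1)) + C(57, F(G)))) = 1/(-8304 + ((3161 + 1) + (-2 - 4))) = 1/(-8304 + (3162 - 6)) = 1/(-8304 + 3156) = 1/(-5148) = -1/5148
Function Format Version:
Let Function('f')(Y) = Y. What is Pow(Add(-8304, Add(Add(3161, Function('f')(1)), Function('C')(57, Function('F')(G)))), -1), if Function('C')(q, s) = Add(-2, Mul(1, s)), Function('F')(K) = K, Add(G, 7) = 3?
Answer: Rational(-1, 5148) ≈ -0.00019425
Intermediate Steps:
G = -4 (G = Add(-7, 3) = -4)
Function('C')(q, s) = Add(-2, s)
Pow(Add(-8304, Add(Add(3161, Function('f')(1)), Function('C')(57, Function('F')(G)))), -1) = Pow(Add(-8304, Add(Add(3161, 1), Add(-2, -4))), -1) = Pow(Add(-8304, Add(3162, -6)), -1) = Pow(Add(-8304, 3156), -1) = Pow(-5148, -1) = Rational(-1, 5148)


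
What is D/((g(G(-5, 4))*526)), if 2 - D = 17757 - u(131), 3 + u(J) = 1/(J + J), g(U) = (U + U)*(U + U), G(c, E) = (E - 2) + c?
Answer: -516955/551248 ≈ -0.93779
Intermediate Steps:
G(c, E) = -2 + E + c (G(c, E) = (-2 + E) + c = -2 + E + c)
g(U) = 4*U² (g(U) = (2*U)*(2*U) = 4*U²)
u(J) = -3 + 1/(2*J) (u(J) = -3 + 1/(J + J) = -3 + 1/(2*J))
D = -4652595/262 (D = 2 - (17757 - (-3 + (½)/131)) = 2 - (17757 - (-3 + (½)*(1/131))) = 2 - (17757 - (-3 + 1/262)) = 2 - (17757 - 1*(-785/262)) = 2 - (17757 + 785/262) = 2 - 1*4653119/262 = 2 - 4653119/262 = -4652595/262 ≈ -17758.)
D/((g(G(-5, 4))*526)) = -4652595*1/(2104*(-2 + 4 - 5)²)/262 = -4652595/(262*((4*(-3)²)*526)) = -4652595/(262*((4*9)*526)) = -4652595/(262*(36*526)) = -4652595/262/18936 = -4652595/262*1/18936 = -516955/551248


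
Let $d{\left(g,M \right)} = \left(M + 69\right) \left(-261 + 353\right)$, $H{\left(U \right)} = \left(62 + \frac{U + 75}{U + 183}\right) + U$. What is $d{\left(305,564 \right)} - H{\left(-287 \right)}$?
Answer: $\frac{1519933}{26} \approx 58459.0$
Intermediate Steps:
$H{\left(U \right)} = 62 + U + \frac{75 + U}{183 + U}$ ($H{\left(U \right)} = \left(62 + \frac{75 + U}{183 + U}\right) + U = 62 + U + \frac{75 + U}{183 + U}$)
$d{\left(g,M \right)} = 6348 + 92 M$ ($d{\left(g,M \right)} = \left(69 + M\right) 92 = 6348 + 92 M$)
$d{\left(305,564 \right)} - H{\left(-287 \right)} = \left(6348 + 92 \cdot 564\right) - \frac{11421 + \left(-287\right)^{2} + 246 \left(-287\right)}{183 - 287} = \left(6348 + 51888\right) - \frac{11421 + 82369 - 70602}{-104} = 58236 - \left(- \frac{1}{104}\right) 23188 = 58236 - - \frac{5797}{26} = 58236 + \frac{5797}{26} = \frac{1519933}{26}$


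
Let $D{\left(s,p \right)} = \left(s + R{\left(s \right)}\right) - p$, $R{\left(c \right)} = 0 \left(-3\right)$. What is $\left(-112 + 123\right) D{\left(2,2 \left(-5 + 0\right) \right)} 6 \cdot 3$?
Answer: $2376$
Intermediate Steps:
$R{\left(c \right)} = 0$
$D{\left(s,p \right)} = s - p$ ($D{\left(s,p \right)} = \left(s + 0\right) - p = s - p$)
$\left(-112 + 123\right) D{\left(2,2 \left(-5 + 0\right) \right)} 6 \cdot 3 = \left(-112 + 123\right) \left(2 - 2 \left(-5 + 0\right)\right) 6 \cdot 3 = 11 \left(2 - 2 \left(-5\right)\right) 6 \cdot 3 = 11 \left(2 - -10\right) 6 \cdot 3 = 11 \left(2 + 10\right) 6 \cdot 3 = 11 \cdot 12 \cdot 6 \cdot 3 = 11 \cdot 72 \cdot 3 = 11 \cdot 216 = 2376$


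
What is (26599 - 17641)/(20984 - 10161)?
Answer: 8958/10823 ≈ 0.82768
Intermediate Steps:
(26599 - 17641)/(20984 - 10161) = 8958/10823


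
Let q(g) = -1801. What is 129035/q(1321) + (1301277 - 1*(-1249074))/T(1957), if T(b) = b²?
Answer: -25767967556/363029371 ≈ -70.980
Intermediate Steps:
129035/q(1321) + (1301277 - 1*(-1249074))/T(1957) = 129035/(-1801) + (1301277 - 1*(-1249074))/(1957²) = 129035*(-1/1801) + (1301277 + 1249074)/3829849 = -129035/1801 + 2550351*(1/3829849) = -129035/1801 + 134229/201571 = -25767967556/363029371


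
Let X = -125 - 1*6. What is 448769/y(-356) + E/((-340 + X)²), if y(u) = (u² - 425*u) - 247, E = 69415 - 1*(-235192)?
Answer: 184171837652/61624989549 ≈ 2.9886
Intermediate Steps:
E = 304607 (E = 69415 + 235192 = 304607)
y(u) = -247 + u² - 425*u
X = -131 (X = -125 - 6 = -131)
448769/y(-356) + E/((-340 + X)²) = 448769/(-247 + (-356)² - 425*(-356)) + 304607/((-340 - 131)²) = 448769/(-247 + 126736 + 151300) + 304607/((-471)²) = 448769/277789 + 304607/221841 = 184171837652/61624989549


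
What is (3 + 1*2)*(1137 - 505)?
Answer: 3160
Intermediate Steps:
(3 + 1*2)*(1137 - 505) = (3 + 2)*632 = 5*632 = 3160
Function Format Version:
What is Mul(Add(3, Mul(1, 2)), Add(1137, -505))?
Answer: 3160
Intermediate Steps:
Mul(Add(3, Mul(1, 2)), Add(1137, -505)) = Mul(Add(3, 2), 632) = Mul(5, 632) = 3160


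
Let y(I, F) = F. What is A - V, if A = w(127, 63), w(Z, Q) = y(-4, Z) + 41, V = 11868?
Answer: -11700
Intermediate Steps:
w(Z, Q) = 41 + Z (w(Z, Q) = Z + 41 = 41 + Z)
A = 168 (A = 41 + 127 = 168)
A - V = 168 - 1*11868 = 168 - 11868 = -11700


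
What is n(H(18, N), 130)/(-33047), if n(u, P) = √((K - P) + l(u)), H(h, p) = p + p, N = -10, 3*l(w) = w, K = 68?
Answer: -I*√618/99141 ≈ -0.00025075*I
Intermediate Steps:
l(w) = w/3
H(h, p) = 2*p
n(u, P) = √(68 - P + u/3) (n(u, P) = √((68 - P) + u/3) = √(68 - P + u/3))
n(H(18, N), 130)/(-33047) = (√(612 - 9*130 + 3*(2*(-10)))/3)/(-33047) = (√(612 - 1170 + 3*(-20))/3)*(-1/33047) = (√(612 - 1170 - 60)/3)*(-1/33047) = (√(-618)/3)*(-1/33047) = ((I*√618)/3)*(-1/33047) = (I*√618/3)*(-1/33047) = -I*√618/99141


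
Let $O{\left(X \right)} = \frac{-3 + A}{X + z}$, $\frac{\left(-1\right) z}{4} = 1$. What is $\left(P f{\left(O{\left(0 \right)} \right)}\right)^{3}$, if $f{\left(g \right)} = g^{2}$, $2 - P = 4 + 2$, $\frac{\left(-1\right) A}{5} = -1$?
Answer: $-1$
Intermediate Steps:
$z = -4$ ($z = \left(-4\right) 1 = -4$)
$A = 5$ ($A = \left(-5\right) \left(-1\right) = 5$)
$P = -4$ ($P = 2 - \left(4 + 2\right) = 2 - 6 = -4$)
$O{\left(X \right)} = \frac{2}{-4 + X}$ ($O{\left(X \right)} = \frac{-3 + 5}{X - 4} = \frac{2}{-4 + X}$)
$\left(P f{\left(O{\left(0 \right)} \right)}\right)^{3} = \left(- 4 \left(\frac{2}{-4 + 0}\right)^{2}\right)^{3} = \left(- 4 \left(\frac{2}{-4}\right)^{2}\right)^{3} = \left(- 4 \left(2 \left(- \frac{1}{4}\right)\right)^{2}\right)^{3} = \left(- 4 \left(- \frac{1}{2}\right)^{2}\right)^{3} = \left(\left(-4\right) \frac{1}{4}\right)^{3} = \left(-1\right)^{3} = -1$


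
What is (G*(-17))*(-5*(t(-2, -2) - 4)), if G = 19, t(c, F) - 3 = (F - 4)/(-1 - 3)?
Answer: 1615/2 ≈ 807.50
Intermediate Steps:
t(c, F) = 4 - F/4 (t(c, F) = 3 + (F - 4)/(-1 - 3) = 3 + (-4 + F)/(-4) = 3 + (-4 + F)*(-¼) = 3 + (1 - F/4) = 4 - F/4)
(G*(-17))*(-5*(t(-2, -2) - 4)) = (19*(-17))*(-5*((4 - ¼*(-2)) - 4)) = -(-1615)*((4 + ½) - 4) = -(-1615)*(9/2 - 4) = -(-1615)/2 = -323*(-5/2) = 1615/2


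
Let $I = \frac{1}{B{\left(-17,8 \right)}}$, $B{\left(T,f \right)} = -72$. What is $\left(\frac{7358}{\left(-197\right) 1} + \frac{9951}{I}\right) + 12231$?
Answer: $- \frac{138742835}{197} \approx -7.0428 \cdot 10^{5}$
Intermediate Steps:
$I = - \frac{1}{72}$ ($I = \frac{1}{-72} = - \frac{1}{72} \approx -0.013889$)
$\left(\frac{7358}{\left(-197\right) 1} + \frac{9951}{I}\right) + 12231 = \left(\frac{7358}{\left(-197\right) 1} + \frac{9951}{- \frac{1}{72}}\right) + 12231 = \left(\frac{7358}{-197} + 9951 \left(-72\right)\right) + 12231 = \left(7358 \left(- \frac{1}{197}\right) - 716472\right) + 12231 = \left(- \frac{7358}{197} - 716472\right) + 12231 = - \frac{141152342}{197} + 12231 = - \frac{138742835}{197}$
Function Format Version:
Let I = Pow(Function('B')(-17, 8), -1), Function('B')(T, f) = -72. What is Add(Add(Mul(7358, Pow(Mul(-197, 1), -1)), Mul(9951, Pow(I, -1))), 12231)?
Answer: Rational(-138742835, 197) ≈ -7.0428e+5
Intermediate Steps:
I = Rational(-1, 72) (I = Pow(-72, -1) = Rational(-1, 72) ≈ -0.013889)
Add(Add(Mul(7358, Pow(Mul(-197, 1), -1)), Mul(9951, Pow(I, -1))), 12231) = Add(Add(Mul(7358, Pow(Mul(-197, 1), -1)), Mul(9951, Pow(Rational(-1, 72), -1))), 12231) = Add(Add(Mul(7358, Pow(-197, -1)), Mul(9951, -72)), 12231) = Add(Add(Mul(7358, Rational(-1, 197)), -716472), 12231) = Add(Add(Rational(-7358, 197), -716472), 12231) = Add(Rational(-141152342, 197), 12231) = Rational(-138742835, 197)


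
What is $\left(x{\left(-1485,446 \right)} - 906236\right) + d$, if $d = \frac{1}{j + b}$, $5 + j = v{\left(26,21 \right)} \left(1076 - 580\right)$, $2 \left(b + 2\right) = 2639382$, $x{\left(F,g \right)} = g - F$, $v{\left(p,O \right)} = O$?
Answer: $- \frac{1202816080499}{1330100} \approx -9.0431 \cdot 10^{5}$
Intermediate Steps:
$b = 1319689$ ($b = -2 + \frac{1}{2} \cdot 2639382 = -2 + 1319691 = 1319689$)
$j = 10411$ ($j = -5 + 21 \left(1076 - 580\right) = -5 + 21 \cdot 496 = -5 + 10416 = 10411$)
$d = \frac{1}{1330100}$ ($d = \frac{1}{10411 + 1319689} = \frac{1}{1330100} \approx 7.5182 \cdot 10^{-7}$)
$\left(x{\left(-1485,446 \right)} - 906236\right) + d = \left(\left(446 - -1485\right) - 906236\right) + \frac{1}{1330100} = \left(\left(446 + 1485\right) - 906236\right) + \frac{1}{1330100} = \left(1931 - 906236\right) + \frac{1}{1330100} = -904305 + \frac{1}{1330100} = - \frac{1202816080499}{1330100}$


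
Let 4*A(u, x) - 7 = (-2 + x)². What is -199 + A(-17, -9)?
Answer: -167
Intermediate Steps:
A(u, x) = 7/4 + (-2 + x)²/4
-199 + A(-17, -9) = -199 + (7/4 + (-2 - 9)²/4) = -199 + (7/4 + (¼)*(-11)²) = -199 + (7/4 + (¼)*121) = -199 + (7/4 + 121/4) = -199 + 32 = -167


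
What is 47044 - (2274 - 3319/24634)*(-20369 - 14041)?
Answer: 964307141333/12317 ≈ 7.8291e+7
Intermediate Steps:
47044 - (2274 - 3319/24634)*(-20369 - 14041) = 47044 - (2274 - 3319*1/24634)*(-34410) = 47044 - (2274 - 3319/24634)*(-34410) = 47044 - 56014397*(-34410)/24634 = 47044 - 1*(-963727700385/12317) = 47044 + 963727700385/12317 = 964307141333/12317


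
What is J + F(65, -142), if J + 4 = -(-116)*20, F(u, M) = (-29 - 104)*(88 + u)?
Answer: -18033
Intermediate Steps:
F(u, M) = -11704 - 133*u (F(u, M) = -133*(88 + u) = -11704 - 133*u)
J = 2316 (J = -4 - (-116)*20 = -4 - 58*(-40) = -4 + 2320 = 2316)
J + F(65, -142) = 2316 + (-11704 - 133*65) = 2316 + (-11704 - 8645) = 2316 - 20349 = -18033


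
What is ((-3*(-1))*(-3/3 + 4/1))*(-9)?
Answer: -81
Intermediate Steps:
((-3*(-1))*(-3/3 + 4/1))*(-9) = (3*(-3*⅓ + 4*1))*(-9) = (3*(-1 + 4))*(-9) = (3*3)*(-9) = 9*(-9) = -81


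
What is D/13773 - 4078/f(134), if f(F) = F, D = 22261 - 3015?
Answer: -26793665/922791 ≈ -29.035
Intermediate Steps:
D = 19246
D/13773 - 4078/f(134) = 19246/13773 - 4078/134 = 19246*(1/13773) - 4078*1/134 = 19246/13773 - 2039/67 = -26793665/922791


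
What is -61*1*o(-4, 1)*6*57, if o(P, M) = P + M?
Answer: 62586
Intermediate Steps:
o(P, M) = M + P
-61*1*o(-4, 1)*6*57 = -61*1*(1 - 4)*6*57 = -61*1*(-3)*6*57 = -(-183)*6*57 = -61*(-18)*57 = 1098*57 = 62586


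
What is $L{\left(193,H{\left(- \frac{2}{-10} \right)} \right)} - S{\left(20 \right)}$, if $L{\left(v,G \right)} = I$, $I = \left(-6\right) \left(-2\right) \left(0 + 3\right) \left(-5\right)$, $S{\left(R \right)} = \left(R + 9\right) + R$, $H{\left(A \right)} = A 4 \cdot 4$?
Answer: $-229$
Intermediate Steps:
$H{\left(A \right)} = 16 A$ ($H{\left(A \right)} = 4 A 4 = 16 A$)
$S{\left(R \right)} = 9 + 2 R$ ($S{\left(R \right)} = \left(9 + R\right) + R = 9 + 2 R$)
$I = -180$ ($I = 12 \cdot 3 \left(-5\right) = 12 \left(-15\right) = -180$)
$L{\left(v,G \right)} = -180$
$L{\left(193,H{\left(- \frac{2}{-10} \right)} \right)} - S{\left(20 \right)} = -180 - \left(9 + 2 \cdot 20\right) = -180 - \left(9 + 40\right) = -180 - 49 = -229$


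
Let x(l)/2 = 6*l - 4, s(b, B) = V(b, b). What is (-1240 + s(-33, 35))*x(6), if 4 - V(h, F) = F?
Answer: -76992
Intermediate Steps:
V(h, F) = 4 - F
s(b, B) = 4 - b
x(l) = -8 + 12*l (x(l) = 2*(6*l - 4) = 2*(-4 + 6*l) = -8 + 12*l)
(-1240 + s(-33, 35))*x(6) = (-1240 + (4 - 1*(-33)))*(-8 + 12*6) = (-1240 + (4 + 33))*(-8 + 72) = (-1240 + 37)*64 = -1203*64 = -76992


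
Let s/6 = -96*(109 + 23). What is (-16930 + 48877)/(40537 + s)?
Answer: -31947/35495 ≈ -0.90004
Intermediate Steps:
s = -76032 (s = 6*(-96*(109 + 23)) = 6*(-96*132) = 6*(-12672) = -76032)
(-16930 + 48877)/(40537 + s) = (-16930 + 48877)/(40537 - 76032) = 31947/(-35495) = 31947*(-1/35495) = -31947/35495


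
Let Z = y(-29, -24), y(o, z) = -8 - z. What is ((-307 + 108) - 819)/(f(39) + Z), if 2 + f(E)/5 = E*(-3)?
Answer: 1018/579 ≈ 1.7582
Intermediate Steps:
f(E) = -10 - 15*E (f(E) = -10 + 5*(E*(-3)) = -10 + 5*(-3*E) = -10 - 15*E)
Z = 16 (Z = -8 - 1*(-24) = -8 + 24 = 16)
((-307 + 108) - 819)/(f(39) + Z) = ((-307 + 108) - 819)/((-10 - 15*39) + 16) = (-199 - 819)/((-10 - 585) + 16) = -1018/(-595 + 16) = -1018/(-579) = -1018*(-1/579) = 1018/579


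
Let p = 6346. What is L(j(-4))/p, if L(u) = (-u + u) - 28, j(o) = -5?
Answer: -14/3173 ≈ -0.0044122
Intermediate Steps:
L(u) = -28 (L(u) = 0 - 28 = -28)
L(j(-4))/p = -28/6346 = -28*1/6346 = -14/3173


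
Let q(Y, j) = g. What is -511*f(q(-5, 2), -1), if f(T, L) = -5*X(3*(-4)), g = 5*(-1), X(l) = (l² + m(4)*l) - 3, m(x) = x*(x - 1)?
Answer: -7665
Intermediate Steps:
m(x) = x*(-1 + x)
X(l) = -3 + l² + 12*l (X(l) = (l² + (4*(-1 + 4))*l) - 3 = (l² + (4*3)*l) - 3 = (l² + 12*l) - 3 = -3 + l² + 12*l)
g = -5
q(Y, j) = -5
f(T, L) = 15 (f(T, L) = -5*(-3 + (3*(-4))² + 12*(3*(-4))) = -5*(-3 + (-12)² + 12*(-12)) = -5*(-3 + 144 - 144) = -5*(-3) = 15)
-511*f(q(-5, 2), -1) = -511*15 = -7665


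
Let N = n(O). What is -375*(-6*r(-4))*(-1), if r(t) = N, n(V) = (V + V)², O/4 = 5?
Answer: -3600000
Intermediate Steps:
O = 20 (O = 4*5 = 20)
n(V) = 4*V² (n(V) = (2*V)² = 4*V²)
N = 1600 (N = 4*20² = 4*400 = 1600)
r(t) = 1600
-375*(-6*r(-4))*(-1) = -375*(-6*1600)*(-1) = -(-3600000)*(-1) = -375*9600 = -3600000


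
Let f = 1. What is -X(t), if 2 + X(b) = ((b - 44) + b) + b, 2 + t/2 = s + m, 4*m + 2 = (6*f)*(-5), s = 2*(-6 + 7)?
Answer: 94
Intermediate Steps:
s = 2 (s = 2*1 = 2)
m = -8 (m = -½ + ((6*1)*(-5))/4 = -½ + (6*(-5))/4 = -½ + (¼)*(-30) = -½ - 15/2 = -8)
t = -16 (t = -4 + 2*(2 - 8) = -4 + 2*(-6) = -4 - 12 = -16)
X(b) = -46 + 3*b (X(b) = -2 + (((b - 44) + b) + b) = -2 + (((-44 + b) + b) + b) = -2 + ((-44 + 2*b) + b) = -2 + (-44 + 3*b) = -46 + 3*b)
-X(t) = -(-46 + 3*(-16)) = -(-46 - 48) = -1*(-94) = 94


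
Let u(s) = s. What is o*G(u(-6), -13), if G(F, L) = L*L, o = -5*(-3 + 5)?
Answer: -1690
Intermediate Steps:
o = -10 (o = -5*2 = -10)
G(F, L) = L**2
o*G(u(-6), -13) = -10*(-13)**2 = -10*169 = -1690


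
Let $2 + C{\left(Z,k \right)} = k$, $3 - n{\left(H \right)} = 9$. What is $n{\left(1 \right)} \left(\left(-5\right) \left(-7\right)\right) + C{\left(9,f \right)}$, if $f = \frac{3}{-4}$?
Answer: $- \frac{851}{4} \approx -212.75$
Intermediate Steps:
$f = - \frac{3}{4}$ ($f = 3 \left(- \frac{1}{4}\right) = - \frac{3}{4} \approx -0.75$)
$n{\left(H \right)} = -6$ ($n{\left(H \right)} = 3 - 9 = -6$)
$C{\left(Z,k \right)} = -2 + k$
$n{\left(1 \right)} \left(\left(-5\right) \left(-7\right)\right) + C{\left(9,f \right)} = - 6 \left(\left(-5\right) \left(-7\right)\right) - \frac{11}{4} = \left(-6\right) 35 - \frac{11}{4} = -210 - \frac{11}{4} = - \frac{851}{4}$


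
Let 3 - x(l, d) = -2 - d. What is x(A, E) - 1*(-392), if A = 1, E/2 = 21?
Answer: 439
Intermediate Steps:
E = 42 (E = 2*21 = 42)
x(l, d) = 5 + d (x(l, d) = 3 - (-2 - d) = 3 + (2 + d) = 5 + d)
x(A, E) - 1*(-392) = (5 + 42) - 1*(-392) = 47 + 392 = 439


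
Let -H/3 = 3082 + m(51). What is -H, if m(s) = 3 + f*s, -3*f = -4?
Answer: 9459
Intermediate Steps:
f = 4/3 (f = -⅓*(-4) = 4/3 ≈ 1.3333)
m(s) = 3 + 4*s/3
H = -9459 (H = -3*(3082 + (3 + (4/3)*51)) = -3*(3082 + (3 + 68)) = -3*(3082 + 71) = -3*3153 = -9459)
-H = -1*(-9459) = 9459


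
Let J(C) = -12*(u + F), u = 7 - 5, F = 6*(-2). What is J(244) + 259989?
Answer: 260109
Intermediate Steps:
F = -12
u = 2
J(C) = 120 (J(C) = -12*(2 - 12) = -12*(-10) = 120)
J(244) + 259989 = 120 + 259989 = 260109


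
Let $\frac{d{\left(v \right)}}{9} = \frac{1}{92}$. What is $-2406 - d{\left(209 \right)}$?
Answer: $- \frac{221361}{92} \approx -2406.1$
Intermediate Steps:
$d{\left(v \right)} = \frac{9}{92}$
$-2406 - d{\left(209 \right)} = -2406 - \frac{9}{92} = - \frac{221361}{92}$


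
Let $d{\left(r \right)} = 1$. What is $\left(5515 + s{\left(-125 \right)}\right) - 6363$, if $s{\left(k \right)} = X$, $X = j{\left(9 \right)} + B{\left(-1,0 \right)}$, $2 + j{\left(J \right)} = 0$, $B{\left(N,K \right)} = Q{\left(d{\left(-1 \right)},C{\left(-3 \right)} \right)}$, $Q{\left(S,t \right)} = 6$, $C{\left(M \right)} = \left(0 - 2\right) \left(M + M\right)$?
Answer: $-844$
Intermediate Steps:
$C{\left(M \right)} = - 4 M$ ($C{\left(M \right)} = - 2 \cdot 2 M = - 4 M$)
$B{\left(N,K \right)} = 6$
$j{\left(J \right)} = -2$ ($j{\left(J \right)} = -2 + 0 = -2$)
$X = 4$ ($X = -2 + 6 = 4$)
$s{\left(k \right)} = 4$
$\left(5515 + s{\left(-125 \right)}\right) - 6363 = \left(5515 + 4\right) - 6363 = 5519 - 6363 = -844$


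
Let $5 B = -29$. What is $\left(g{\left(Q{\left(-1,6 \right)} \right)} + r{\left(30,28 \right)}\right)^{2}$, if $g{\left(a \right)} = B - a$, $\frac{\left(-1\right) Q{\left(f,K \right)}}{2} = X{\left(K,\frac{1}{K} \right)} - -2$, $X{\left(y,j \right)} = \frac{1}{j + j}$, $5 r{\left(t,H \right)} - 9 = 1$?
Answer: $\frac{961}{25} \approx 38.44$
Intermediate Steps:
$r{\left(t,H \right)} = 2$ ($r{\left(t,H \right)} = \frac{9}{5} + \frac{1}{5} \cdot 1 = \frac{9}{5} + \frac{1}{5} = 2$)
$X{\left(y,j \right)} = \frac{1}{2 j}$
$Q{\left(f,K \right)} = -4 - K$ ($Q{\left(f,K \right)} = - 2 \left(\frac{1}{2 \frac{1}{K}} - -2\right) = - 2 \left(\frac{K}{2} + 2\right) = - 2 \left(2 + \frac{K}{2}\right) = -4 - K$)
$B = - \frac{29}{5}$ ($B = \frac{1}{5} \left(-29\right) = - \frac{29}{5} \approx -5.8$)
$g{\left(a \right)} = - \frac{29}{5} - a$
$\left(g{\left(Q{\left(-1,6 \right)} \right)} + r{\left(30,28 \right)}\right)^{2} = \left(\left(- \frac{29}{5} - \left(-4 - 6\right)\right) + 2\right)^{2} = \left(\left(- \frac{29}{5} - -10\right) + 2\right)^{2} = \left(\left(- \frac{29}{5} + 10\right) + 2\right)^{2} = \left(\frac{21}{5} + 2\right)^{2} = \left(\frac{31}{5}\right)^{2} = \frac{961}{25}$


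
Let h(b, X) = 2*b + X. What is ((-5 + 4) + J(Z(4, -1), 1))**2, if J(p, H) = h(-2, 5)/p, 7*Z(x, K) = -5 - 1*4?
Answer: 256/81 ≈ 3.1605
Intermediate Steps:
h(b, X) = X + 2*b
Z(x, K) = -9/7 (Z(x, K) = (-5 - 1*4)/7 = (-5 - 4)/7 = (1/7)*(-9) = -9/7)
J(p, H) = 1/p (J(p, H) = (5 + 2*(-2))/p = (5 - 4)/p = 1/p)
((-5 + 4) + J(Z(4, -1), 1))**2 = ((-5 + 4) + 1/(-9/7))**2 = (-1 - 7/9)**2 = (-16/9)**2 = 256/81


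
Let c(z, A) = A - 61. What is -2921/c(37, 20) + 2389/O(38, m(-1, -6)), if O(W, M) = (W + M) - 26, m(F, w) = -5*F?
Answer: 147606/697 ≈ 211.77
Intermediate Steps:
c(z, A) = -61 + A
O(W, M) = -26 + M + W (O(W, M) = (M + W) - 26 = -26 + M + W)
-2921/c(37, 20) + 2389/O(38, m(-1, -6)) = -2921/(-61 + 20) + 2389/(-26 - 5*(-1) + 38) = -2921/(-41) + 2389/(-26 + 5 + 38) = -2921*(-1/41) + 2389/17 = 2921/41 + 2389*(1/17) = 2921/41 + 2389/17 = 147606/697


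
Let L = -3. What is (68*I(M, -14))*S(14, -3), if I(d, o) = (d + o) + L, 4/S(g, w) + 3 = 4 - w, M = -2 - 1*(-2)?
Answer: -1156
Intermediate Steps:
M = 0 (M = -2 + 2 = 0)
S(g, w) = 4/(1 - w) (S(g, w) = 4/(-3 + (4 - w)) = 4/(1 - w))
I(d, o) = -3 + d + o (I(d, o) = (d + o) - 3 = -3 + d + o)
(68*I(M, -14))*S(14, -3) = (68*(-3 + 0 - 14))*(-4/(-1 - 3)) = (68*(-17))*(-4/(-4)) = -(-4624)*(-1)/4 = -1156*1 = -1156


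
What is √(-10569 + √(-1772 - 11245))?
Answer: √(-10569 + I*√13017) ≈ 0.5549 + 102.81*I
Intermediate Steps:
√(-10569 + √(-1772 - 11245)) = √(-10569 + √(-13017)) = √(-10569 + I*√13017)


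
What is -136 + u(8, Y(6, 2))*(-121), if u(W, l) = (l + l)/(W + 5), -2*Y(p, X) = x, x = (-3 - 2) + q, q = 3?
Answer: -2010/13 ≈ -154.62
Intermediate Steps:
x = -2 (x = (-3 - 2) + 3 = -5 + 3 = -2)
Y(p, X) = 1 (Y(p, X) = -½*(-2) = 1)
u(W, l) = 2*l/(5 + W) (u(W, l) = (2*l)/(5 + W) = 2*l/(5 + W))
-136 + u(8, Y(6, 2))*(-121) = -136 + (2*1/(5 + 8))*(-121) = -136 + (2*1/13)*(-121) = -136 + (2*1*(1/13))*(-121) = -136 + (2/13)*(-121) = -136 - 242/13 = -2010/13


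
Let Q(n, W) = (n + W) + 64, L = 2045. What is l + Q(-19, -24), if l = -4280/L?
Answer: 7733/409 ≈ 18.907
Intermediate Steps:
Q(n, W) = 64 + W + n (Q(n, W) = (W + n) + 64 = 64 + W + n)
l = -856/409 (l = -4280/2045 = -4280*1/2045 = -856/409 ≈ -2.0929)
l + Q(-19, -24) = -856/409 + (64 - 24 - 19) = -856/409 + 21 = 7733/409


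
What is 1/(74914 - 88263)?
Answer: -1/13349 ≈ -7.4912e-5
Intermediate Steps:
1/(74914 - 88263) = 1/(-13349) = -1/13349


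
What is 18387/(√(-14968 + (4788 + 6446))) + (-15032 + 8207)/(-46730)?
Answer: 1365/9346 - 18387*I*√3734/3734 ≈ 0.14605 - 300.9*I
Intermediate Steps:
18387/(√(-14968 + (4788 + 6446))) + (-15032 + 8207)/(-46730) = 18387/(√(-14968 + 11234)) - 6825*(-1/46730) = 18387/(√(-3734)) + 1365/9346 = 18387/((I*√3734)) + 1365/9346 = 18387*(-I*√3734/3734) + 1365/9346 = -18387*I*√3734/3734 + 1365/9346 = 1365/9346 - 18387*I*√3734/3734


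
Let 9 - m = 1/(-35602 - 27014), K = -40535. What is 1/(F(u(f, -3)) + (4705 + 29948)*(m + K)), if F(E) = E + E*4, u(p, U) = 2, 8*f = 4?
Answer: -20872/29311540340545 ≈ -7.1207e-10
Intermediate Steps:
f = ½ (f = (⅛)*4 = ½ ≈ 0.50000)
F(E) = 5*E (F(E) = E + 4*E = 5*E)
m = 563545/62616 (m = 9 - 1/(-35602 - 27014) = 9 - 1/(-62616) = 9 - 1*(-1/62616) = 9 + 1/62616 = 563545/62616 ≈ 9.0000)
1/(F(u(f, -3)) + (4705 + 29948)*(m + K)) = 1/(5*2 + (4705 + 29948)*(563545/62616 - 40535)) = 1/(10 + 34653*(-2537576015/62616)) = 1/(10 - 29311540549265/20872) = 1/(-29311540340545/20872) = -20872/29311540340545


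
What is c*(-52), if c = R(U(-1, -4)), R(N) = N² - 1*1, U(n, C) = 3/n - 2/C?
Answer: -273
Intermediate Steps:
U(n, C) = -2/C + 3/n
R(N) = -1 + N² (R(N) = N² - 1 = -1 + N²)
c = 21/4 (c = -1 + (-2/(-4) + 3/(-1))² = -1 + (-2*(-¼) + 3*(-1))² = -1 + (½ - 3)² = -1 + (-5/2)² = -1 + 25/4 = 21/4 ≈ 5.2500)
c*(-52) = (21/4)*(-52) = -273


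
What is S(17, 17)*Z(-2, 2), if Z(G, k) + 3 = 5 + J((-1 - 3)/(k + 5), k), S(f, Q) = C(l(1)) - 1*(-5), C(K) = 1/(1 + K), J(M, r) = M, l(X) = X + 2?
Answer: 15/2 ≈ 7.5000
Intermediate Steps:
l(X) = 2 + X
S(f, Q) = 21/4 (S(f, Q) = 1/(1 + (2 + 1)) - 1*(-5) = 1/(1 + 3) + 5 = 1/4 + 5 = 21/4)
Z(G, k) = 2 - 4/(5 + k) (Z(G, k) = -3 + (5 + (-1 - 3)/(k + 5)) = -3 + (5 - 4/(5 + k)) = 2 - 4/(5 + k))
S(17, 17)*Z(-2, 2) = 21*(2*(3 + 2)/(5 + 2))/4 = 21*(2*5/7)/4 = 21*(2*(1/7)*5)/4 = (21/4)*(10/7) = 15/2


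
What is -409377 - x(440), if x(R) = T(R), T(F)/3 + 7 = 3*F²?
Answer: -2151756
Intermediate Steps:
T(F) = -21 + 9*F² (T(F) = -21 + 3*(3*F²) = -21 + 9*F²)
x(R) = -21 + 9*R²
-409377 - x(440) = -409377 - (-21 + 9*440²) = -409377 - (-21 + 9*193600) = -409377 - (-21 + 1742400) = -409377 - 1*1742379 = -409377 - 1742379 = -2151756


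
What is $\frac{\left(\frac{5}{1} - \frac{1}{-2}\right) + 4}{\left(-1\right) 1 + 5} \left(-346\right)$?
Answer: $- \frac{3287}{4} \approx -821.75$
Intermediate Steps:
$\frac{\left(\frac{5}{1} - \frac{1}{-2}\right) + 4}{\left(-1\right) 1 + 5} \left(-346\right) = \frac{\left(5 \cdot 1 - - \frac{1}{2}\right) + 4}{-1 + 5} \left(-346\right) = \frac{\left(5 + \frac{1}{2}\right) + 4}{4} \left(-346\right) = \left(\frac{11}{2} + 4\right) \frac{1}{4} \left(-346\right) = \frac{19}{2} \cdot \frac{1}{4} \left(-346\right) = \frac{19}{8} \left(-346\right) = - \frac{3287}{4}$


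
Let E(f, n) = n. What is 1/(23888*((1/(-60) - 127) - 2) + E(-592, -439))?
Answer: -15/46235837 ≈ -3.2442e-7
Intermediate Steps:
1/(23888*((1/(-60) - 127) - 2) + E(-592, -439)) = 1/(23888*((1/(-60) - 127) - 2) - 439) = 1/(23888*((-1/60 - 127) - 2) - 439) = 1/(23888*(-7621/60 - 2) - 439) = 1/(23888*(-7741/60) - 439) = 1/(-46229252/15 - 439) = 1/(-46235837/15) = -15/46235837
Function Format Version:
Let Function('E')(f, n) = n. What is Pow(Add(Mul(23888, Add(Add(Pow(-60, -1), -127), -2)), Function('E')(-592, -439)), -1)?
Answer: Rational(-15, 46235837) ≈ -3.2442e-7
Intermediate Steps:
Pow(Add(Mul(23888, Add(Add(Pow(-60, -1), -127), -2)), Function('E')(-592, -439)), -1) = Pow(Add(Mul(23888, Add(Add(Pow(-60, -1), -127), -2)), -439), -1) = Pow(Add(Mul(23888, Add(Add(Rational(-1, 60), -127), -2)), -439), -1) = Pow(Add(Mul(23888, Add(Rational(-7621, 60), -2)), -439), -1) = Pow(Add(Mul(23888, Rational(-7741, 60)), -439), -1) = Pow(Add(Rational(-46229252, 15), -439), -1) = Pow(Rational(-46235837, 15), -1) = Rational(-15, 46235837)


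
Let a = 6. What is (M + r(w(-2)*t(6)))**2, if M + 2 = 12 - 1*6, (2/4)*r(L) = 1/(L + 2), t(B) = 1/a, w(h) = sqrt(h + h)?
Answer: 33820/1369 - 2208*I/1369 ≈ 24.704 - 1.6129*I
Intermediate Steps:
w(h) = sqrt(2)*sqrt(h) (w(h) = sqrt(2*h) = sqrt(2)*sqrt(h))
t(B) = 1/6
r(L) = 2/(2 + L) (r(L) = 2/(L + 2) = 2/(2 + L))
M = 4 (M = -2 + (12 - 1*6) = -2 + (12 - 6) = -2 + 6 = 4)
(M + r(w(-2)*t(6)))**2 = (4 + 2/(2 + (sqrt(2)*sqrt(-2))*(1/6)))**2 = (4 + 2/(2 + (sqrt(2)*(I*sqrt(2)))*(1/6)))**2 = (4 + 2/(2 + (2*I)*(1/6)))**2 = (4 + 2/(2 + I/3))**2 = (4 + 2*(9*(2 - I/3)/37))**2 = (4 + 18*(2 - I/3)/37)**2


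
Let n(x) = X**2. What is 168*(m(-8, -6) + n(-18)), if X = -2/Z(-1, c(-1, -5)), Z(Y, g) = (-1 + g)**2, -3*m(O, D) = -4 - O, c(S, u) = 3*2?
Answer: -139328/625 ≈ -222.92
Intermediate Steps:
c(S, u) = 6
m(O, D) = 4/3 + O/3 (m(O, D) = -(-4 - O)/3 = 4/3 + O/3)
X = -2/25 (X = -2/(-1 + 6)**2 = -2/(5**2) = -2/25 ≈ -0.080000)
n(x) = 4/625 (n(x) = (-2/25)**2 = 4/625)
168*(m(-8, -6) + n(-18)) = 168*((4/3 + (1/3)*(-8)) + 4/625) = 168*((4/3 - 8/3) + 4/625) = 168*(-4/3 + 4/625) = 168*(-2488/1875) = -139328/625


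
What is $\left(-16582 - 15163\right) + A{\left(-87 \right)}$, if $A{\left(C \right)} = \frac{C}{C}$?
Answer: $-31744$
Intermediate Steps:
$A{\left(C \right)} = 1$
$\left(-16582 - 15163\right) + A{\left(-87 \right)} = \left(-16582 - 15163\right) + 1 = -31745 + 1 = -31744$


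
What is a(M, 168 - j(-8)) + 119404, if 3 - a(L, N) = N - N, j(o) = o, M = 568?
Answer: 119407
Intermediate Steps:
a(L, N) = 3 (a(L, N) = 3 - (N - N) = 3 - 1*0 = 3 + 0 = 3)
a(M, 168 - j(-8)) + 119404 = 3 + 119404 = 119407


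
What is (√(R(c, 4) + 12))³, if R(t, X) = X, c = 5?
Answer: 64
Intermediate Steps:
(√(R(c, 4) + 12))³ = (√(4 + 12))³ = (√16)³ = 4³ = 64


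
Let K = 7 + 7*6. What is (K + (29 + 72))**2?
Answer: 22500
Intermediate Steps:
K = 49 (K = 7 + 42 = 49)
(K + (29 + 72))**2 = (49 + (29 + 72))**2 = (49 + 101)**2 = 150**2 = 22500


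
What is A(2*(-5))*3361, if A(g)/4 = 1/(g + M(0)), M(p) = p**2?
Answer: -6722/5 ≈ -1344.4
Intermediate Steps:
A(g) = 4/g (A(g) = 4/(g + 0**2) = 4/(g + 0) = 4/g)
A(2*(-5))*3361 = (4/((2*(-5))))*3361 = (4/(-10))*3361 = (4*(-1/10))*3361 = -2/5*3361 = -6722/5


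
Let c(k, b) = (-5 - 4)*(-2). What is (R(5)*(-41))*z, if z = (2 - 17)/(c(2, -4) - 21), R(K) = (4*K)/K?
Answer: -820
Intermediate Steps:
c(k, b) = 18 (c(k, b) = -9*(-2) = 18)
R(K) = 4
z = 5 (z = (2 - 17)/(18 - 21) = -15/(-3) = -15*(-⅓) = 5)
(R(5)*(-41))*z = (4*(-41))*5 = -164*5 = -820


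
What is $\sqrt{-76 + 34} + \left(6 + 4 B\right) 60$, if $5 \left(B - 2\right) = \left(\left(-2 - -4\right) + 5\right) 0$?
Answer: $840 + i \sqrt{42} \approx 840.0 + 6.4807 i$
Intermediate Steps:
$B = 2$ ($B = 2 + \frac{\left(\left(-2 - -4\right) + 5\right) 0}{5} = 2 + \frac{\left(\left(-2 + 4\right) + 5\right) 0}{5} = 2 + \frac{\left(2 + 5\right) 0}{5} = 2 + \frac{7 \cdot 0}{5} = 2 + \frac{1}{5} \cdot 0 = 2 + 0 = 2$)
$\sqrt{-76 + 34} + \left(6 + 4 B\right) 60 = \sqrt{-76 + 34} + \left(6 + 4 \cdot 2\right) 60 = \sqrt{-42} + \left(6 + 8\right) 60 = i \sqrt{42} + 14 \cdot 60 = i \sqrt{42} + 840 = 840 + i \sqrt{42}$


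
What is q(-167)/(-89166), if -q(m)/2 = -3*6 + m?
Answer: -185/44583 ≈ -0.0041496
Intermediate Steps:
q(m) = 36 - 2*m (q(m) = -2*(-3*6 + m) = -2*(-18 + m) = 36 - 2*m)
q(-167)/(-89166) = (36 - 2*(-167))/(-89166) = (36 + 334)*(-1/89166) = 370*(-1/89166) = -185/44583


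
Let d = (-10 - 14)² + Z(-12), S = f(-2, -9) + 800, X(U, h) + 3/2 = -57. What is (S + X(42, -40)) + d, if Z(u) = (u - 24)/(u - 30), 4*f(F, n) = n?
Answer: 36851/28 ≈ 1316.1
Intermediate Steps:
f(F, n) = n/4
X(U, h) = -117/2 (X(U, h) = -3/2 - 57 = -117/2)
Z(u) = (-24 + u)/(-30 + u)
S = 3191/4 (S = (¼)*(-9) + 800 = -9/4 + 800 = 3191/4 ≈ 797.75)
d = 4038/7 (d = (-10 - 14)² + (-24 - 12)/(-30 - 12) = (-24)² - 36/(-42) = 576 - 1/42*(-36) = 576 + 6/7 = 4038/7 ≈ 576.86)
(S + X(42, -40)) + d = (3191/4 - 117/2) + 4038/7 = 2957/4 + 4038/7 = 36851/28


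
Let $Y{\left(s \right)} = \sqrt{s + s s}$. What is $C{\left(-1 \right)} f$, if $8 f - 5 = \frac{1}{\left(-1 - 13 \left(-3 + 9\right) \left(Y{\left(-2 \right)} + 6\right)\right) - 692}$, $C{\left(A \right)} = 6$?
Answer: $\frac{556467}{148417} + \frac{13 \sqrt{2}}{296834} \approx 3.7494$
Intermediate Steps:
$Y{\left(s \right)} = \sqrt{s + s^{2}}$
$f = \frac{5}{8} + \frac{1}{8 \left(-1161 - 78 \sqrt{2}\right)}$ ($f = \frac{5}{8} + \frac{1}{8 \left(\left(-1 - 13 \left(-3 + 9\right) \left(\sqrt{- 2 \left(1 - 2\right)} + 6\right)\right) - 692\right)} = \frac{5}{8} + \frac{1}{8 \left(\left(-1 - 13 \cdot 6 \left(\sqrt{\left(-2\right) \left(-1\right)} + 6\right)\right) - 692\right)} = \frac{5}{8} + \frac{1}{8 \left(\left(-1 - 13 \cdot 6 \left(\sqrt{2} + 6\right)\right) - 692\right)} = \frac{5}{8} + \frac{1}{8 \left(\left(-1 - 13 \cdot 6 \left(6 + \sqrt{2}\right)\right) - 692\right)} = \frac{5}{8} + \frac{1}{8 \left(\left(-1 - 13 \left(36 + 6 \sqrt{2}\right)\right) - 692\right)} = \frac{5}{8} + \frac{1}{8 \left(\left(-1 - \left(468 + 78 \sqrt{2}\right)\right) - 692\right)} = \frac{5}{8} + \frac{1}{8 \left(\left(-469 - 78 \sqrt{2}\right) - 692\right)} = \frac{5}{8} + \frac{1}{8 \left(-1161 - 78 \sqrt{2}\right)} \approx 0.6249$)
$C{\left(-1 \right)} f = 6 \left(\frac{185489}{296834} + \frac{13 \sqrt{2}}{1781004}\right) = \frac{556467}{148417} + \frac{13 \sqrt{2}}{296834}$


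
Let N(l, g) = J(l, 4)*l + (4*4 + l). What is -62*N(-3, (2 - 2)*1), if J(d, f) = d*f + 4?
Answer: -2294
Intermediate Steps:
J(d, f) = 4 + d*f
N(l, g) = 16 + l + l*(4 + 4*l) (N(l, g) = (4 + l*4)*l + (4*4 + l) = (4 + 4*l)*l + (16 + l) = l*(4 + 4*l) + (16 + l) = 16 + l + l*(4 + 4*l))
-62*N(-3, (2 - 2)*1) = -62*(16 - 3 + 4*(-3)*(1 - 3)) = -62*(16 - 3 + 4*(-3)*(-2)) = -62*(16 - 3 + 24) = -62*37 = -2294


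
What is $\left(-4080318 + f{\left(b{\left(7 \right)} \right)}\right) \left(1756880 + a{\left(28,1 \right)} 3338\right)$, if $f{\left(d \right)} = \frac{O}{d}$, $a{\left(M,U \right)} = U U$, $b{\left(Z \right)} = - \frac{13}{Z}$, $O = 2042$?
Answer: $- \frac{93394400017304}{13} \approx -7.1842 \cdot 10^{12}$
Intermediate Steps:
$a{\left(M,U \right)} = U^{2}$
$f{\left(d \right)} = \frac{2042}{d}$
$\left(-4080318 + f{\left(b{\left(7 \right)} \right)}\right) \left(1756880 + a{\left(28,1 \right)} 3338\right) = \left(-4080318 + \frac{2042}{\left(-13\right) \frac{1}{7}}\right) \left(1756880 + 1^{2} \cdot 3338\right) = \left(-4080318 + \frac{2042}{\left(-13\right) \frac{1}{7}}\right) \left(1756880 + 1 \cdot 3338\right) = \left(-4080318 + \frac{2042}{- \frac{13}{7}}\right) \left(1756880 + 3338\right) = \left(-4080318 + 2042 \left(- \frac{7}{13}\right)\right) 1760218 = \left(-4080318 - \frac{14294}{13}\right) 1760218 = \left(- \frac{53058428}{13}\right) 1760218 = - \frac{93394400017304}{13}$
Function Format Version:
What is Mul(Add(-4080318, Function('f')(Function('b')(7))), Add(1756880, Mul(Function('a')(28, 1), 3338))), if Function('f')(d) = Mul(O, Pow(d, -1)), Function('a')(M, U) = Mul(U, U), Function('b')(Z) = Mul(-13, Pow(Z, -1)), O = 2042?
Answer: Rational(-93394400017304, 13) ≈ -7.1842e+12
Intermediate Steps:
Function('a')(M, U) = Pow(U, 2)
Function('f')(d) = Mul(2042, Pow(d, -1))
Mul(Add(-4080318, Function('f')(Function('b')(7))), Add(1756880, Mul(Function('a')(28, 1), 3338))) = Mul(Add(-4080318, Mul(2042, Pow(Mul(-13, Pow(7, -1)), -1))), Add(1756880, Mul(Pow(1, 2), 3338))) = Mul(Add(-4080318, Mul(2042, Pow(Mul(-13, Rational(1, 7)), -1))), Add(1756880, Mul(1, 3338))) = Mul(Add(-4080318, Mul(2042, Pow(Rational(-13, 7), -1))), Add(1756880, 3338)) = Mul(Add(-4080318, Mul(2042, Rational(-7, 13))), 1760218) = Mul(Add(-4080318, Rational(-14294, 13)), 1760218) = Mul(Rational(-53058428, 13), 1760218) = Rational(-93394400017304, 13)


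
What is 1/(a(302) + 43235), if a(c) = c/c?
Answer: 1/43236 ≈ 2.3129e-5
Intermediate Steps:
a(c) = 1
1/(a(302) + 43235) = 1/(1 + 43235) = 1/43236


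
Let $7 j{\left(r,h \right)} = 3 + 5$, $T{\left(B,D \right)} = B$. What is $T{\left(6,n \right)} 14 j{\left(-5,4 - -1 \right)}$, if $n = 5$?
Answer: $96$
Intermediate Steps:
$j{\left(r,h \right)} = \frac{8}{7}$ ($j{\left(r,h \right)} = \frac{3 + 5}{7} = \frac{1}{7} \cdot 8 = \frac{8}{7}$)
$T{\left(6,n \right)} 14 j{\left(-5,4 - -1 \right)} = 6 \cdot 14 \cdot \frac{8}{7} = 84 \cdot \frac{8}{7} = 96$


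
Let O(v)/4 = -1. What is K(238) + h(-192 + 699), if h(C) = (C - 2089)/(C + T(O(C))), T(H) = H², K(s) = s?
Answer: 122892/523 ≈ 234.98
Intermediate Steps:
O(v) = -4 (O(v) = 4*(-1) = -4)
h(C) = (-2089 + C)/(16 + C) (h(C) = (C - 2089)/(C + (-4)²) = (-2089 + C)/(C + 16) = (-2089 + C)/(16 + C))
K(238) + h(-192 + 699) = 238 + (-2089 + (-192 + 699))/(16 + (-192 + 699)) = 238 + (-2089 + 507)/(16 + 507) = 238 - 1582/523 = 122892/523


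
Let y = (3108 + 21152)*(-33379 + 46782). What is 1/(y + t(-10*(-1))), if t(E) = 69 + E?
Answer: 1/325156859 ≈ 3.0754e-9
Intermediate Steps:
y = 325156780 (y = 24260*13403 = 325156780)
1/(y + t(-10*(-1))) = 1/(325156780 + (69 - 10*(-1))) = 1/(325156780 + (69 + 10)) = 1/(325156780 + 79) = 1/325156859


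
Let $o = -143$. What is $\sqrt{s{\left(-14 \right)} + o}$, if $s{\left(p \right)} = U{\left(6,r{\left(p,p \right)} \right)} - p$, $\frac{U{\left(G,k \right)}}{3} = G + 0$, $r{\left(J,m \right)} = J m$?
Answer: $i \sqrt{111} \approx 10.536 i$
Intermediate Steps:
$U{\left(G,k \right)} = 3 G$ ($U{\left(G,k \right)} = 3 \left(G + 0\right) = 3 G$)
$s{\left(p \right)} = 18 - p$ ($s{\left(p \right)} = 3 \cdot 6 - p = 18 - p$)
$\sqrt{s{\left(-14 \right)} + o} = \sqrt{\left(18 - -14\right) - 143} = \sqrt{\left(18 + 14\right) - 143} = \sqrt{32 - 143} = \sqrt{-111} = i \sqrt{111}$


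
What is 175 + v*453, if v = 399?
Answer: 180922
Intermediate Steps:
175 + v*453 = 175 + 399*453 = 175 + 180747 = 180922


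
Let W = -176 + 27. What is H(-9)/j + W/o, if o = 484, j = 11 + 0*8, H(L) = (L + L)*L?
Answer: 6979/484 ≈ 14.419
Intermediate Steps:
H(L) = 2*L² (H(L) = (2*L)*L = 2*L²)
W = -149
j = 11 (j = 11 + 0 = 11)
H(-9)/j + W/o = (2*(-9)²)/11 - 149/484 = (2*81)*(1/11) - 149*1/484 = 162*(1/11) - 149/484 = 162/11 - 149/484 = 6979/484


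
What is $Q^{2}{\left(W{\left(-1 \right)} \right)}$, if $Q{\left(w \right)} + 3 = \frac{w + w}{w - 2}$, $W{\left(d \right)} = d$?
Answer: $\frac{49}{9} \approx 5.4444$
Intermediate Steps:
$Q{\left(w \right)} = -3 + \frac{2 w}{-2 + w}$ ($Q{\left(w \right)} = -3 + \frac{w + w}{w - 2} = -3 + \frac{2 w}{-2 + w}$)
$Q^{2}{\left(W{\left(-1 \right)} \right)} = \left(\frac{6 - -1}{-2 - 1}\right)^{2} = \left(\frac{6 + 1}{-3}\right)^{2} = \left(\left(- \frac{1}{3}\right) 7\right)^{2} = \left(- \frac{7}{3}\right)^{2} = \frac{49}{9}$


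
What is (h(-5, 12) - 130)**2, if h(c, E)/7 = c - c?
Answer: 16900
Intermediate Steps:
h(c, E) = 0 (h(c, E) = 7*(c - c) = 7*0 = 0)
(h(-5, 12) - 130)**2 = (0 - 130)**2 = (-130)**2 = 16900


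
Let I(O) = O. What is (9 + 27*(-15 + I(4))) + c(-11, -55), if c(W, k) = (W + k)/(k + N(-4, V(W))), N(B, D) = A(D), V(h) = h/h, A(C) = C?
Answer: -2581/9 ≈ -286.78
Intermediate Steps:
V(h) = 1
N(B, D) = D
c(W, k) = (W + k)/(1 + k) (c(W, k) = (W + k)/(k + 1) = (W + k)/(1 + k))
(9 + 27*(-15 + I(4))) + c(-11, -55) = (9 + 27*(-15 + 4)) + (-11 - 55)/(1 - 55) = (9 + 27*(-11)) - 66/(-54) = (9 - 297) - 1/54*(-66) = -288 + 11/9 = -2581/9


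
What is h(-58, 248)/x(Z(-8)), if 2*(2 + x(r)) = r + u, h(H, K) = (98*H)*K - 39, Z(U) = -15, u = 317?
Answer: -1409671/149 ≈ -9460.9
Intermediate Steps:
h(H, K) = -39 + 98*H*K (h(H, K) = 98*H*K - 39 = -39 + 98*H*K)
x(r) = 313/2 + r/2 (x(r) = -2 + (r + 317)/2 = -2 + (317 + r)/2 = -2 + (317/2 + r/2) = 313/2 + r/2)
h(-58, 248)/x(Z(-8)) = (-39 + 98*(-58)*248)/(313/2 + (½)*(-15)) = (-39 - 1409632)/(313/2 - 15/2) = -1409671/149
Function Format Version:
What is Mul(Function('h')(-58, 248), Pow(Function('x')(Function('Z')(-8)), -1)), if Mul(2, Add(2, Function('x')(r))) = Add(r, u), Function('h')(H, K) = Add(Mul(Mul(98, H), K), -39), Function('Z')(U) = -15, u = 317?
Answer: Rational(-1409671, 149) ≈ -9460.9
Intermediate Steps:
Function('h')(H, K) = Add(-39, Mul(98, H, K)) (Function('h')(H, K) = Add(Mul(98, H, K), -39) = Add(-39, Mul(98, H, K)))
Function('x')(r) = Add(Rational(313, 2), Mul(Rational(1, 2), r)) (Function('x')(r) = Add(-2, Mul(Rational(1, 2), Add(r, 317))) = Add(-2, Mul(Rational(1, 2), Add(317, r))) = Add(-2, Add(Rational(317, 2), Mul(Rational(1, 2), r))) = Add(Rational(313, 2), Mul(Rational(1, 2), r)))
Mul(Function('h')(-58, 248), Pow(Function('x')(Function('Z')(-8)), -1)) = Mul(Add(-39, Mul(98, -58, 248)), Pow(Add(Rational(313, 2), Mul(Rational(1, 2), -15)), -1)) = Mul(Add(-39, -1409632), Pow(Add(Rational(313, 2), Rational(-15, 2)), -1)) = Mul(-1409671, Pow(149, -1)) = Mul(-1409671, Rational(1, 149)) = Rational(-1409671, 149)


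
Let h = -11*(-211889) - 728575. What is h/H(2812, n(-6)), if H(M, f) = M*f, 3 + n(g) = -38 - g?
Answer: -400551/24605 ≈ -16.279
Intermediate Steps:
n(g) = -41 - g (n(g) = -3 + (-38 - g) = -41 - g)
h = 1602204 (h = 2330779 - 728575 = 1602204)
h/H(2812, n(-6)) = 1602204/((2812*(-41 - 1*(-6)))) = 1602204/((2812*(-41 + 6))) = 1602204/((2812*(-35))) = 1602204/(-98420) = 1602204*(-1/98420) = -400551/24605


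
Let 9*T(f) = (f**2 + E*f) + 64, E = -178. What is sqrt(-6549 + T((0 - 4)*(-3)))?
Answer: I*sqrt(60869)/3 ≈ 82.239*I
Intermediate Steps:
T(f) = 64/9 - 178*f/9 + f**2/9 (T(f) = ((f**2 - 178*f) + 64)/9 = (64 + f**2 - 178*f)/9 = 64/9 - 178*f/9 + f**2/9)
sqrt(-6549 + T((0 - 4)*(-3))) = sqrt(-6549 + (64/9 - 178*(0 - 4)*(-3)/9 + ((0 - 4)*(-3))**2/9)) = sqrt(-6549 + (64/9 - (-712)*(-3)/9 + (-4*(-3))**2/9)) = sqrt(-6549 + (64/9 - 178/9*12 + (1/9)*12**2)) = sqrt(-6549 + (64/9 - 712/3 + (1/9)*144)) = sqrt(-6549 + (64/9 - 712/3 + 16)) = sqrt(-6549 - 1928/9) = sqrt(-60869/9) = I*sqrt(60869)/3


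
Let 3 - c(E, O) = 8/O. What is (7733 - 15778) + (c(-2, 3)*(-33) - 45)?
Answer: -8101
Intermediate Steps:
c(E, O) = 3 - 8/O
(7733 - 15778) + (c(-2, 3)*(-33) - 45) = (7733 - 15778) + ((3 - 8/3)*(-33) - 45) = -8045 + ((3 - 8*⅓)*(-33) - 45) = -8045 + ((3 - 8/3)*(-33) - 45) = -8045 + ((⅓)*(-33) - 45) = -8045 + (-11 - 45) = -8045 - 56 = -8101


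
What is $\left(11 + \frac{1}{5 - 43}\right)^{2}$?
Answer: $\frac{173889}{1444} \approx 120.42$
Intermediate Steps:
$\left(11 + \frac{1}{5 - 43}\right)^{2} = \left(11 + \frac{1}{-38}\right)^{2} = \left(11 - \frac{1}{38}\right)^{2} = \left(\frac{417}{38}\right)^{2} = \frac{173889}{1444}$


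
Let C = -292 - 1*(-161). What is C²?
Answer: 17161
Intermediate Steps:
C = -131 (C = -292 + 161 = -131)
C² = (-131)² = 17161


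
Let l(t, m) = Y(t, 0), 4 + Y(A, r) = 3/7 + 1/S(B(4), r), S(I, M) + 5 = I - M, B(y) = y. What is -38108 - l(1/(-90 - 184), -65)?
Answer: -266724/7 ≈ -38103.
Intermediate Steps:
S(I, M) = -5 + I - M (S(I, M) = -5 + (I - M) = -5 + I - M)
Y(A, r) = -25/7 + 1/(-1 - r) (Y(A, r) = -4 + (3/7 + 1/(-5 + 4 - r)) = -4 + (3*(1/7) + 1/(-1 - r)) = -4 + (3/7 + 1/(-1 - r)) = -25/7 + 1/(-1 - r))
l(t, m) = -32/7 (l(t, m) = (-32 - 25*0)/(7*(1 + 0)) = (1/7)*(-32 + 0)/1 = (1/7)*1*(-32) = -32/7)
-38108 - l(1/(-90 - 184), -65) = -38108 - 1*(-32/7) = -38108 + 32/7 = -266724/7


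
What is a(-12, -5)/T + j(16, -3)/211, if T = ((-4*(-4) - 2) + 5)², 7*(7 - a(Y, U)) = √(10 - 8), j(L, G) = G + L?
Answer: 6170/76171 - √2/2527 ≈ 0.080442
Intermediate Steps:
a(Y, U) = 7 - √2/7 (a(Y, U) = 7 - √(10 - 8)/7 = 7 - √2/7)
T = 361 (T = ((16 - 2) + 5)² = (14 + 5)² = 19² = 361)
a(-12, -5)/T + j(16, -3)/211 = (7 - √2/7)/361 + (-3 + 16)/211 = (7 - √2/7)*(1/361) + 13*(1/211) = (7/361 - √2/2527) + 13/211 = 6170/76171 - √2/2527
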